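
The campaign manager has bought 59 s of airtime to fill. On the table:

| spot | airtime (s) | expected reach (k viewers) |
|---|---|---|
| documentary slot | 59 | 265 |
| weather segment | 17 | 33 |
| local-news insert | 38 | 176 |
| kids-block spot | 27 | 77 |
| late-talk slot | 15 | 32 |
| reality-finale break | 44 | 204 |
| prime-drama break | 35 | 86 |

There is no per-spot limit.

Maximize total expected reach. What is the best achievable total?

265

A density-first pass picks late-talk slot + reality-finale break — 236 at 59 s.
The 59 s tied up in late-talk slot and reality-finale break is better spent on documentary slot — total rises to 265 (59 s).
Nothing else within 59 s beats 265.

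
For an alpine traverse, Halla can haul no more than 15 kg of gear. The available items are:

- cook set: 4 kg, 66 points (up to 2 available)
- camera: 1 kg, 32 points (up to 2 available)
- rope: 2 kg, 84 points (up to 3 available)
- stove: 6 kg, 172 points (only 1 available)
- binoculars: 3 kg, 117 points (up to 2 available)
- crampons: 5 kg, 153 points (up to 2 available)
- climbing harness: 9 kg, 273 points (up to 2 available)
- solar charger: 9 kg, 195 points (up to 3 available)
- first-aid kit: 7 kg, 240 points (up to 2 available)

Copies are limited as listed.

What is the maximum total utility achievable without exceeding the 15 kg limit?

By utility per kg: rope 42.00, binoculars 39.00, first-aid kit 34.29, camera 32.00 lead.
Greedy by ratio would take 2×camera + 3×rope + 2×binoculars: 14 kg used, total 550.
Replace 2×camera and 2×rope with first-aid kit: the trade gains 8 net, giving 558 at 15 kg.

558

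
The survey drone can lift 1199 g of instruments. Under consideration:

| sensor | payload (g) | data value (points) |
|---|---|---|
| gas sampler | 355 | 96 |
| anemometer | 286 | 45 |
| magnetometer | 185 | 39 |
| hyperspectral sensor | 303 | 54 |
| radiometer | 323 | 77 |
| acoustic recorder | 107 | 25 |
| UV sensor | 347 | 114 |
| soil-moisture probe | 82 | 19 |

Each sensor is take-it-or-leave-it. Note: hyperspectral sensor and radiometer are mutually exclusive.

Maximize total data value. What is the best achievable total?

The ratio ordering already packs tightly: gas sampler + radiometer + acoustic recorder + UV sensor, 1132 g, 312.
Nothing else feasible within 1199 g beats 312.

312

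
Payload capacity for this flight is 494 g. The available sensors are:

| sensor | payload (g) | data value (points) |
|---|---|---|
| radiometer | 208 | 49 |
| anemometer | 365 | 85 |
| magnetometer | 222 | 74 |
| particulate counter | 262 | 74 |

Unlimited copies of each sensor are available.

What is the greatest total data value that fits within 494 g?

148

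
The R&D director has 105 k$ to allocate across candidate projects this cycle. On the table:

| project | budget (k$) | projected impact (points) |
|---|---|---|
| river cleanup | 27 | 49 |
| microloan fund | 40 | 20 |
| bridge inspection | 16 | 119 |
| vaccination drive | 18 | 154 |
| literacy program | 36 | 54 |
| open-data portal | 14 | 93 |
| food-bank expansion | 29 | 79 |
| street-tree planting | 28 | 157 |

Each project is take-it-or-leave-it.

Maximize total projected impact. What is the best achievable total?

602

The ratio ordering already packs tightly: bridge inspection + vaccination drive + open-data portal + food-bank expansion + street-tree planting, 105 k$, 602.
No other feasible combination exceeds 602.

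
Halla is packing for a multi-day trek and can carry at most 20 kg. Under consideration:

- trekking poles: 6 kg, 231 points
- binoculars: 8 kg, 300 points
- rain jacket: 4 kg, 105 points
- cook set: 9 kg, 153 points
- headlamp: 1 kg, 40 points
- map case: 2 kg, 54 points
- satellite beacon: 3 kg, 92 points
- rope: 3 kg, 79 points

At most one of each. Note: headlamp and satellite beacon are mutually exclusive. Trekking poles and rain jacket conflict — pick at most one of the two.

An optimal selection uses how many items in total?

The maximum utility within 20 kg is 704.
One optimal bundle: trekking poles + binoculars + headlamp + map case + rope (20 kg).
Any selection reaching 704 contains exactly 5 items.

5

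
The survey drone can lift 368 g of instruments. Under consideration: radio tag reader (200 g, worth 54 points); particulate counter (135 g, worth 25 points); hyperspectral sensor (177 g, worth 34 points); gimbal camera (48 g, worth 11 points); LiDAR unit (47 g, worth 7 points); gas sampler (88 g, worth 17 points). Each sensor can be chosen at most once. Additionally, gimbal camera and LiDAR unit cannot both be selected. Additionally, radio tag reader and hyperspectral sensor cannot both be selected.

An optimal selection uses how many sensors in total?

3

Optimal total is 82.
radio tag reader + gimbal camera + gas sampler hits 82 at 336 g.
Every optimal selection uses 3 sensors.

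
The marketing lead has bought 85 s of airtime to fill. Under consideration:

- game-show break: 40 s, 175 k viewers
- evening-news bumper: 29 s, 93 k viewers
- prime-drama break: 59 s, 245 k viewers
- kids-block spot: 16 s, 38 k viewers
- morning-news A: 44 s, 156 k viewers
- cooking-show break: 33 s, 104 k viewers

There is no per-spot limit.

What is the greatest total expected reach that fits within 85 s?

Density check — game-show break 4.38, prime-drama break 4.15, morning-news A 3.55, evening-news bumper 3.21 are the best per s.
The ratio ordering already packs tightly: 2×game-show break, 80 s, 350.

350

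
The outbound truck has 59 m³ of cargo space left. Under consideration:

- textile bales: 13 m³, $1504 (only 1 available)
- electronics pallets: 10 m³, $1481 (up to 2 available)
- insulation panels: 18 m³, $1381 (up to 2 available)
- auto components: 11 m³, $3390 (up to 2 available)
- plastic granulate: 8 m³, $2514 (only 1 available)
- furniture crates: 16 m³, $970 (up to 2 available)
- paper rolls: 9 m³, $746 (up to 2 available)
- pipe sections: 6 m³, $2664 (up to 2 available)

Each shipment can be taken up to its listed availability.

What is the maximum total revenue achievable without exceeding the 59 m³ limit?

16126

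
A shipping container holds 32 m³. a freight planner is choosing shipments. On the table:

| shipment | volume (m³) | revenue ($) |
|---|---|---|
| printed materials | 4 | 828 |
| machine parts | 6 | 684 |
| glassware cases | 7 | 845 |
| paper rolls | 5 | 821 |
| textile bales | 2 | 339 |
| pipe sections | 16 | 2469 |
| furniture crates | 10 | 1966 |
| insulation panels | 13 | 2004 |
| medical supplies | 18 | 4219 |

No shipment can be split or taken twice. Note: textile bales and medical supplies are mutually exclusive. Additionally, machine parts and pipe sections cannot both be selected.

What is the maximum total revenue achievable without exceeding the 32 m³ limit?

Best packing: printed materials + furniture crates + medical supplies — 32 m³, 7013 total.
That's the maximum — no feasible swap from here does better than 7013.

7013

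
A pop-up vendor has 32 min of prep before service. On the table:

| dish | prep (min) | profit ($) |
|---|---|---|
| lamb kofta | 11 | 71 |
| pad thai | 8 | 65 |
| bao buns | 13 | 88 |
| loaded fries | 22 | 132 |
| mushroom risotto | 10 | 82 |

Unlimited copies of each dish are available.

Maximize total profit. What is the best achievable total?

The ratio heuristic lands on 3×mushroom risotto (246) but leaves 2 min idle.
Replace 3×mushroom risotto with 4×pad thai: the trade gains 14 net, giving 260 at 32 min.

260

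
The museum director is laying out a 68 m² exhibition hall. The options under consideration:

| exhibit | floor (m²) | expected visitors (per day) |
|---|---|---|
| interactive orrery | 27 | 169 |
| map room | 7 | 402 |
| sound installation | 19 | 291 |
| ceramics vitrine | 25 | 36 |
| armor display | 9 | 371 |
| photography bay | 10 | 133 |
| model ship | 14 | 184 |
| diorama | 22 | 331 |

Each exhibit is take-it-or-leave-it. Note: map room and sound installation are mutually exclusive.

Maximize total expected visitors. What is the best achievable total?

1421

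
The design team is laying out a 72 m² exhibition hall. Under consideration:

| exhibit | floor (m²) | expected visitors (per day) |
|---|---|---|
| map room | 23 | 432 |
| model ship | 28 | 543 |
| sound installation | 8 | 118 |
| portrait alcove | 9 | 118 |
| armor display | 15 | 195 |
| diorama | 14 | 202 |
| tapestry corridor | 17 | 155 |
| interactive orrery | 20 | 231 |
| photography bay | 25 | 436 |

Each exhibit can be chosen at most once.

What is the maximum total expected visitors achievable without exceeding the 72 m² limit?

1215

A density-first pass picks map room + model ship + sound installation + portrait alcove — 1211 at 68 m².
Replace map room with photography bay: the trade gains 4 net, giving 1215 at 70 m².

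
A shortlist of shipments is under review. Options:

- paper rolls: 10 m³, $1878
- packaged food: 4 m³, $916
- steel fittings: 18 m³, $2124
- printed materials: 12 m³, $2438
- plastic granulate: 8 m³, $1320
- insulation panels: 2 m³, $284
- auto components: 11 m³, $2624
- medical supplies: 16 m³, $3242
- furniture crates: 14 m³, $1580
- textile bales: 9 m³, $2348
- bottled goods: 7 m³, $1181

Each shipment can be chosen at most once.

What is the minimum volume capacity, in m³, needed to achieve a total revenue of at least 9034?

40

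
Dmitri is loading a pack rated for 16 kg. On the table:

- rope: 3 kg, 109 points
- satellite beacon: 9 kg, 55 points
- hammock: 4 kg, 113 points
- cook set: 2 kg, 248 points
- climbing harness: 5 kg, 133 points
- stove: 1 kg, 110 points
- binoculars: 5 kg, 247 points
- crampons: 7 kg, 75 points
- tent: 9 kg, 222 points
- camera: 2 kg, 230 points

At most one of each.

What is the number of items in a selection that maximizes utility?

5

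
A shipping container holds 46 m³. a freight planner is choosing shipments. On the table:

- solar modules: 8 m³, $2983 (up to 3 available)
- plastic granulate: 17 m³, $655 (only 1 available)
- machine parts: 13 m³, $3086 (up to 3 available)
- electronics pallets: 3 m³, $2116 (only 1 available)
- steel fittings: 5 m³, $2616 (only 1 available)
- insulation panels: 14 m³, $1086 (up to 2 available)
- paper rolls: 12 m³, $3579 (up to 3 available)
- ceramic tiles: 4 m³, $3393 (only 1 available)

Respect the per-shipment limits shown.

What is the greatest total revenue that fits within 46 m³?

18537

Greedy by ratio would take 3×solar modules + electronics pallets + steel fittings + ceramic tiles: 36 m³ used, total 17074.
Replace electronics pallets with paper rolls: the trade gains 1463 net, giving 18537 at 45 m³.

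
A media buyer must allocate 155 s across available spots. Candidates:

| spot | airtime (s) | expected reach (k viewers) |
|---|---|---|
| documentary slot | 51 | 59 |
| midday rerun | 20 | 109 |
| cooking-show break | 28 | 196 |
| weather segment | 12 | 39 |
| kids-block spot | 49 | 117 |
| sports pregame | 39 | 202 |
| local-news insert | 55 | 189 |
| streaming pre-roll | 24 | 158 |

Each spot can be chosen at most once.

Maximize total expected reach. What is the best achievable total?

Ranking by ratio (expected reach/s): cooking-show break 7.00, streaming pre-roll 6.58, midday rerun 5.45, sports pregame 5.18.
Greedy by ratio would take midday rerun + cooking-show break + weather segment + sports pregame + streaming pre-roll: 123 s used, total 704.
Replace midday rerun and weather segment with local-news insert: the trade gains 41 net, giving 745 at 146 s.
No other feasible combination exceeds 745.

745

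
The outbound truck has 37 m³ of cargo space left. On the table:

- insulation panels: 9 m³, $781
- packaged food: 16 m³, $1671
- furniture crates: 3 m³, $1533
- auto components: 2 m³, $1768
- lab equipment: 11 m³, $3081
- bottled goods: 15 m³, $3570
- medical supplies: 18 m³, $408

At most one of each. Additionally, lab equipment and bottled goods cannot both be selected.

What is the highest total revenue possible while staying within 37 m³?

8542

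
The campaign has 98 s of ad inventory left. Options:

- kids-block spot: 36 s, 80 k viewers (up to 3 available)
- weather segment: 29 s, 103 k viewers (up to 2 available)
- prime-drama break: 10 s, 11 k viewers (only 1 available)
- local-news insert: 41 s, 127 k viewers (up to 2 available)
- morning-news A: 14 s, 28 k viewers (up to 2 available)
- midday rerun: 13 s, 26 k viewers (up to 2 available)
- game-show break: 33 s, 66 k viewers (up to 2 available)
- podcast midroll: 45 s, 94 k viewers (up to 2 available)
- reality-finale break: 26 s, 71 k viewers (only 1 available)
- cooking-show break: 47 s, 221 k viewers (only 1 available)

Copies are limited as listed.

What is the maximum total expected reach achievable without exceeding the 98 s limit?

Greedy by ratio would take weather segment + morning-news A + cooking-show break: 90 s used, total 352.
Replace weather segment and morning-news A with prime-drama break + local-news insert: the trade gains 7 net, giving 359 at 98 s.
That's the maximum — no swap from here does better than 359.

359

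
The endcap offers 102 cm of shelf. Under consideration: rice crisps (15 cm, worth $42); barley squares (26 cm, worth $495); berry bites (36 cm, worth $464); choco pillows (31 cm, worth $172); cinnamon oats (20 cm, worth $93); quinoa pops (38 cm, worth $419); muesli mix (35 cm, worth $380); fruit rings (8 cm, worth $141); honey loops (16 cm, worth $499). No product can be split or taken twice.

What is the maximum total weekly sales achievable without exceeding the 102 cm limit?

1641

The ratio ordering already packs tightly: rice crisps + barley squares + berry bites + fruit rings + honey loops, 101 cm, 1641.
The closest alternative, barley squares + berry bites + fruit rings + honey loops, reaches only 1599.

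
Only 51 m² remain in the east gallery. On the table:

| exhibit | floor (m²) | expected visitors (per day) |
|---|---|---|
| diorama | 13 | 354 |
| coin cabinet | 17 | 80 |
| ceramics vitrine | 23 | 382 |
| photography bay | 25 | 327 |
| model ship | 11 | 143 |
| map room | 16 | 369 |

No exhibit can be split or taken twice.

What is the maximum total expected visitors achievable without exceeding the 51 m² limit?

894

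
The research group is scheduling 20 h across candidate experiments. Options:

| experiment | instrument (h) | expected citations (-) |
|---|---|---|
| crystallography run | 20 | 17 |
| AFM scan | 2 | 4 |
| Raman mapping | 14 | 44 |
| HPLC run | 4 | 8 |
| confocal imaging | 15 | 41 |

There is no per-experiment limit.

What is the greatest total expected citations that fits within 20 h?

Density check — Raman mapping 3.14, confocal imaging 2.73, AFM scan 2.00, HPLC run 2.00 are the best per h.
The ratio ordering already packs tightly: 3×AFM scan + Raman mapping, 20 h, 56.

56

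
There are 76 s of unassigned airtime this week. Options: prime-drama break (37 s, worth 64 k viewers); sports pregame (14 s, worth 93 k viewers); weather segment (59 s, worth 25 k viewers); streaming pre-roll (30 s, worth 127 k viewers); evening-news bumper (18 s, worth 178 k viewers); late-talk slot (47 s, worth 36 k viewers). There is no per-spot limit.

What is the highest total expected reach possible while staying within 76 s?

712

The ratio ordering already packs tightly: 4×evening-news bumper, 72 s, 712.
That's the maximum — no swap from here does better than 712.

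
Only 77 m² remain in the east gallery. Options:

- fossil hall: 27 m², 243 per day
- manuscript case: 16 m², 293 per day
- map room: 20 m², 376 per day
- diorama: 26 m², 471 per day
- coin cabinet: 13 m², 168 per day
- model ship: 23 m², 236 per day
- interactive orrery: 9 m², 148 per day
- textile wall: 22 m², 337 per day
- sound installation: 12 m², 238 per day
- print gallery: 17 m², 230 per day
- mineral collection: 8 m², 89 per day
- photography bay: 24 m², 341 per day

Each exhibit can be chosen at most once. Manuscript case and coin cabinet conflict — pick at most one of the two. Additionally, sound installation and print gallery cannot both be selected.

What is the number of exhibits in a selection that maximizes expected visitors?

4

Optimal total is 1378.
manuscript case + map room + diorama + sound installation hits 1378 at 74 m².
Any selection reaching 1378 contains exactly 4 exhibits.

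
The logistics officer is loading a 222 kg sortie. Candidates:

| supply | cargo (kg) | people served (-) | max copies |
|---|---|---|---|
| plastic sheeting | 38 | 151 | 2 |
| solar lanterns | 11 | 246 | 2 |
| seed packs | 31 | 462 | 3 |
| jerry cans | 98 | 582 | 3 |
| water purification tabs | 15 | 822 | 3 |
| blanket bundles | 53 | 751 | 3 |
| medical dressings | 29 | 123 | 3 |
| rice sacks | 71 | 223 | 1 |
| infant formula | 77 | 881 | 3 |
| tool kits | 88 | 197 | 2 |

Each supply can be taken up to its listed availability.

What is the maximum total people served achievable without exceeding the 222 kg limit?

Ranking by ratio (people served/kg): water purification tabs 54.80, solar lanterns 22.36, seed packs 14.90, blanket bundles 14.17.
Taking 2×solar lanterns + 3×seed packs + 3×water purification tabs + blanket bundles: 213 kg used, 5095 in people served.
The spare 9 kg is too small for any remaining supply, and no exchange beats 5095.

5095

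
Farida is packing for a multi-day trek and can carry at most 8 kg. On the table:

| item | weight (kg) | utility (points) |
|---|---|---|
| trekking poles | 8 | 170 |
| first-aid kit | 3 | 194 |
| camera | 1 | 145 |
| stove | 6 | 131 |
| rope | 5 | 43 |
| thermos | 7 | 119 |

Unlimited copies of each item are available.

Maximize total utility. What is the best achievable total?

Taking 8×camera: 8 kg used, 1160 in utility.

1160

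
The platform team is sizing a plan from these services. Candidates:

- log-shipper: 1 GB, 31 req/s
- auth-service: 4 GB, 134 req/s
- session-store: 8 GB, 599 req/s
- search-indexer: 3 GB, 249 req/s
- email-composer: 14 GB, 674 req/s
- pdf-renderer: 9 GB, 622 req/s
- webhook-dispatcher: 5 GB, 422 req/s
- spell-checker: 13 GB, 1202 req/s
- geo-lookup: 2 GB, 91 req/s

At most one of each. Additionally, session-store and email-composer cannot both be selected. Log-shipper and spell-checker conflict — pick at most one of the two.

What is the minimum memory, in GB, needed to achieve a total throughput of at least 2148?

26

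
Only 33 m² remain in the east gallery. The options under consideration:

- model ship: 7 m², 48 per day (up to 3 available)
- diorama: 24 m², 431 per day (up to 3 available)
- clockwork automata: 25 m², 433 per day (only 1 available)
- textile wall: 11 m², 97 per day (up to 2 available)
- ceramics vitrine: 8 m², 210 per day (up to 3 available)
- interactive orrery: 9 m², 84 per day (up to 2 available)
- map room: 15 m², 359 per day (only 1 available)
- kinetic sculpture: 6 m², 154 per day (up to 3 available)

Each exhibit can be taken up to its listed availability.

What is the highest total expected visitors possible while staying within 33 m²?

Taking the top-ratio exhibits first gives 3×ceramics vitrine + kinetic sculpture for 784 (30 m²).
Replace 3×ceramics vitrine with map room + 2×kinetic sculpture: the trade gains 37 net, giving 821 at 33 m².
Nothing else within 33 m² beats 821.

821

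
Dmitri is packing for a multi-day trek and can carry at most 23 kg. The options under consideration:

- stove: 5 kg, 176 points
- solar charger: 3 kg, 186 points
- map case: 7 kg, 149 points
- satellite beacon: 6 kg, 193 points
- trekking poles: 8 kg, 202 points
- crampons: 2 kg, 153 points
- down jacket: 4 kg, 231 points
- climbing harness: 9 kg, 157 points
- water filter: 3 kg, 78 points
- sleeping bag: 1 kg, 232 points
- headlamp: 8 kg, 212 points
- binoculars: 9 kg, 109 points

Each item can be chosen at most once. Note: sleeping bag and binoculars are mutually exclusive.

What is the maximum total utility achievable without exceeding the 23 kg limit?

1190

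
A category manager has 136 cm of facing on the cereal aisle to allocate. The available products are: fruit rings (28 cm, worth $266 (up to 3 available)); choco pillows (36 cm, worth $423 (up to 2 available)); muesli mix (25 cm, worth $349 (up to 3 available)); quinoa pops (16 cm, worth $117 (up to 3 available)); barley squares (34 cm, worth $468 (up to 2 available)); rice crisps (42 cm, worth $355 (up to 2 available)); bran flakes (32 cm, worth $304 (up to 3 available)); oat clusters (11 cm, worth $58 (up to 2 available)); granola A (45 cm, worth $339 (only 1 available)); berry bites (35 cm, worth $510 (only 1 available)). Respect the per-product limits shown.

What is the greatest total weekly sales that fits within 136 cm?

1795

Taking the top-ratio products first gives 3×muesli mix + quinoa pops + berry bites for 1674 (126 cm).
Replace 2×muesli mix and quinoa pops with 2×barley squares: the trade gains 121 net, giving 1795 at 128 cm.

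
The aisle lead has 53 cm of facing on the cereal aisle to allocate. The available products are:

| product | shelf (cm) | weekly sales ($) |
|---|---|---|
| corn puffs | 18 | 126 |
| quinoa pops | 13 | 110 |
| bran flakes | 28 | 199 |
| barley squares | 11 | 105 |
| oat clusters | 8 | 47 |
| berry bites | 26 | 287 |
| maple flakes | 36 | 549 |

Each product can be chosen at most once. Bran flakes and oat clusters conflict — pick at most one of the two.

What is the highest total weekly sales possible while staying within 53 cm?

The ratio heuristic lands on barley squares + maple flakes (654) but leaves 6 cm idle.
The 11 cm tied up in barley squares is better spent on quinoa pops — total rises to 659 (49 cm).
Every other selection either busts 53 cm or breaks a pairing rule or fails to beat 659.

659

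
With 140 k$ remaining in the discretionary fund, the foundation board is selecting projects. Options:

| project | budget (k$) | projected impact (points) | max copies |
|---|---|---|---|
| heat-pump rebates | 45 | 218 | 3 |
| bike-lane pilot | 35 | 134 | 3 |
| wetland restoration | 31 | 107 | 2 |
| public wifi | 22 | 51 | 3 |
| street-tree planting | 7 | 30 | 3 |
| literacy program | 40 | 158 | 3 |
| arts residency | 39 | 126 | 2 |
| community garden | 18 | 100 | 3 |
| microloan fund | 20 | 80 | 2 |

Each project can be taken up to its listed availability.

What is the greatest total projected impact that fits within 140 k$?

696

Taking the top-ratio projects first gives heat-pump rebates + 3×street-tree planting + 3×community garden + microloan fund for 688 (140 k$).
Dropping street-tree planting and community garden and microloan fund frees 45 k$; slotting in heat-pump rebates (45 k$) lifts the total to 696 at 140 k$.
That's the maximum — no swap from here does better than 696.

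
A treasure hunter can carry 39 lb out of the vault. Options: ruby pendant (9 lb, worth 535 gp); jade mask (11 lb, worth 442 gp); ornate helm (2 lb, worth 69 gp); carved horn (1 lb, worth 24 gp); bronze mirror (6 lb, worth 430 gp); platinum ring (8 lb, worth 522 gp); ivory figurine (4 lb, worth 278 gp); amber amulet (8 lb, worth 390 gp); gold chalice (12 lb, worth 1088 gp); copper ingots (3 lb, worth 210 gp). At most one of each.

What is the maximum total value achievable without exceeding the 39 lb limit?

2853

Taking the top-ratio items first gives ornate helm + carved horn + bronze mirror + platinum ring + ivory figurine + gold chalice + copper ingots for 2621 (36 lb).
Dropping ornate helm and carved horn and copper ingots frees 6 lb; slotting in ruby pendant (9 lb) lifts the total to 2853 at 39 lb.
The closest alternative, ruby pendant + carved horn + bronze mirror + platinum ring + gold chalice + copper ingots, reaches only 2809.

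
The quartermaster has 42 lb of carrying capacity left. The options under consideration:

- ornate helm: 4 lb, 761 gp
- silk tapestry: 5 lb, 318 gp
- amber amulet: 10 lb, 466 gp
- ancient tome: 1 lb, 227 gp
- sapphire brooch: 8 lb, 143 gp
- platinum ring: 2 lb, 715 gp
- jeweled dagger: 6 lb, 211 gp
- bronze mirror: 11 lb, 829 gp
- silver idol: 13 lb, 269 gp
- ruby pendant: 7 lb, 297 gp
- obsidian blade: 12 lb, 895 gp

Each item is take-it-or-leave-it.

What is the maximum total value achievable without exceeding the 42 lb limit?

Best packing: ornate helm + silk tapestry + ancient tome + platinum ring + bronze mirror + ruby pendant + obsidian blade — 42 lb, 4042 total.

4042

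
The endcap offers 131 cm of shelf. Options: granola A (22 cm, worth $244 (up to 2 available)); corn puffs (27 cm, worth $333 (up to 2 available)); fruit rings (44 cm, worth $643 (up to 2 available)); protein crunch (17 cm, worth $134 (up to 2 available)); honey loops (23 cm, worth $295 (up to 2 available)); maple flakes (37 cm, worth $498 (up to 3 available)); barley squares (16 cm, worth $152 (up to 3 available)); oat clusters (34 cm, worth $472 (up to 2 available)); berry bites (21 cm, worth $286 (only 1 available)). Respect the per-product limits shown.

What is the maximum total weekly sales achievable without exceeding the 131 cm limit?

1816

Filling by ratio: 2×fruit rings + oat clusters for 1758, with 9 cm left unused.
Replace oat clusters with granola A + berry bites: the trade gains 58 net, giving 1816 at 131 cm.
Every other selection either busts 131 cm or exceeds an availability limit or fails to beat 1816.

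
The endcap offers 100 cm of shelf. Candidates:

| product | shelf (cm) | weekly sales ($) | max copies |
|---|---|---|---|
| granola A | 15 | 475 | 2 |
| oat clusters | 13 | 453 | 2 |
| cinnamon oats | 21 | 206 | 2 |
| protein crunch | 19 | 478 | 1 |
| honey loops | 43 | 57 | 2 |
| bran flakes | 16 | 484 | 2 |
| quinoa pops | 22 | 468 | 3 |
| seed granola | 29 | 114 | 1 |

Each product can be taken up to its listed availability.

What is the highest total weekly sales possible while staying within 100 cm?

2849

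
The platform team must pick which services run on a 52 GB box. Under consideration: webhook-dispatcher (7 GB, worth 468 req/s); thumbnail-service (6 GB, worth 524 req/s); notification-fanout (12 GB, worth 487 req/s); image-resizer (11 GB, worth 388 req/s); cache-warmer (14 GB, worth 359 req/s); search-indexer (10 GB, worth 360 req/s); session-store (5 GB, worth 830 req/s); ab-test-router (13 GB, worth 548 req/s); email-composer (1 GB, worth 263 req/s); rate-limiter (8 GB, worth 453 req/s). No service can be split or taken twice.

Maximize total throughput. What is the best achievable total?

Taking webhook-dispatcher + thumbnail-service + notification-fanout + session-store + ab-test-router + email-composer + rate-limiter: 52 GB used, 3573 in throughput.
That's the maximum — no swap from here does better than 3573.

3573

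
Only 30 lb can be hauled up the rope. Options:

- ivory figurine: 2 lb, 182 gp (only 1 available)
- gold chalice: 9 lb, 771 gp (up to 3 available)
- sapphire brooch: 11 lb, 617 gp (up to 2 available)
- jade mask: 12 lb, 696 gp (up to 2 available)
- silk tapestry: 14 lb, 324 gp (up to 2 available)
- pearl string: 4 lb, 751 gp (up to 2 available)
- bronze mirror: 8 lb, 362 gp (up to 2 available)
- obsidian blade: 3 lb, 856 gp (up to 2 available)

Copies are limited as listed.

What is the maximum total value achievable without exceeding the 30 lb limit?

Greedy by ratio would take ivory figurine + gold chalice + 2×pearl string + 2×obsidian blade: 25 lb used, total 4167.
Dropping pearl string frees 4 lb; slotting in gold chalice (9 lb) lifts the total to 4187 at 30 lb.
Every other selection either busts 30 lb or exceeds an availability limit or fails to beat 4187.

4187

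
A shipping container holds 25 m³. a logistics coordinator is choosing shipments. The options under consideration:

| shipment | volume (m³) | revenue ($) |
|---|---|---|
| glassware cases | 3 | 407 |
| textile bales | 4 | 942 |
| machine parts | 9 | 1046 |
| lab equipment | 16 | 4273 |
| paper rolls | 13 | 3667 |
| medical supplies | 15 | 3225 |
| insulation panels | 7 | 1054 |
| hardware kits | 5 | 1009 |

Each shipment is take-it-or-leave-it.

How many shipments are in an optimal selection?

3

The maximum revenue within 25 m³ is 6224.
textile bales + lab equipment + hardware kits hits 6224 at 25 m³.
Every optimal selection uses 3 shipments.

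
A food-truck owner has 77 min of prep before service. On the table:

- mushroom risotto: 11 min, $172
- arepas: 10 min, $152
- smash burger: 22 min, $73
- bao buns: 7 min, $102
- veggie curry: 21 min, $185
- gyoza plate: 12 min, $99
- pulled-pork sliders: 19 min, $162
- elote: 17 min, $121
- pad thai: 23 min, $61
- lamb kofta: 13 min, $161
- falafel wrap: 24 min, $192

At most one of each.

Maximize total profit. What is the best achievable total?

Ranking by ratio (profit/min): mushroom risotto 15.64, arepas 15.20, bao buns 14.57.
The ratio heuristic lands on mushroom risotto + arepas + bao buns + veggie curry + gyoza plate + lamb kofta (871) but leaves 3 min idle.
The 21 min tied up in veggie curry is better spent on falafel wrap — total rises to 878 (77 min).
Runner-up mushroom risotto + arepas + bao buns + veggie curry + gyoza plate + lamb kofta tops out at 871.

878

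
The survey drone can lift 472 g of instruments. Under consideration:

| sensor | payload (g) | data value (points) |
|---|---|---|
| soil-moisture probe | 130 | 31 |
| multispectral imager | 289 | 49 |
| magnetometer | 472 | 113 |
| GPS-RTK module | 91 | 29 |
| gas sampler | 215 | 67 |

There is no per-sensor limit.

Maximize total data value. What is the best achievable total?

145

Density check — GPS-RTK module 0.32, gas sampler 0.31, magnetometer 0.24 are the best per g.
Best packing: 5×GPS-RTK module — 455 g, 145 total.
No other feasible combination exceeds 145.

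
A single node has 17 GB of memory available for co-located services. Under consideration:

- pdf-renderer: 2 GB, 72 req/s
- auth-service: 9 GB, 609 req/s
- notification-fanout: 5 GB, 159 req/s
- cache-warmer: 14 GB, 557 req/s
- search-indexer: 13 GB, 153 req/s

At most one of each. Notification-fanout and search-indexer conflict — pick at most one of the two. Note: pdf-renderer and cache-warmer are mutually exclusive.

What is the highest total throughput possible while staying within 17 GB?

840

Taking pdf-renderer + auth-service + notification-fanout: 16 GB used, 840 in throughput.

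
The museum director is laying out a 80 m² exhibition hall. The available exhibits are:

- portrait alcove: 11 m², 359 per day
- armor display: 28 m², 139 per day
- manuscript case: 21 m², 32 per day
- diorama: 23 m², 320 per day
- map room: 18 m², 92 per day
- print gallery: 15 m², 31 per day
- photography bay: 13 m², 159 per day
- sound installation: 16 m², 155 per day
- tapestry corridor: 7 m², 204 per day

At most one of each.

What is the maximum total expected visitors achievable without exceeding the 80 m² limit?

1197

By expected visitors per m²: portrait alcove 32.64, tapestry corridor 29.14, diorama 13.91 lead.
The ratio ordering already packs tightly: portrait alcove + diorama + photography bay + sound installation + tapestry corridor, 70 m², 1197.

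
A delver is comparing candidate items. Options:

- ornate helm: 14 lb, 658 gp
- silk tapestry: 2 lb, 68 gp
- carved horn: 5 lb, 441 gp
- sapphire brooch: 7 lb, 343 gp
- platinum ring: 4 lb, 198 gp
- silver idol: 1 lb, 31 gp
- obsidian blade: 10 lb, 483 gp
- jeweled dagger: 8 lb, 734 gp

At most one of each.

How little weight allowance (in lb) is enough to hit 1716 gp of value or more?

24

Need the lightest bundle worth ≥ 1716.
carved horn + sapphire brooch + platinum ring + jeweled dagger: 1716 value at 24 lb.
Any bundle with less than 24 lb falls short of 1716.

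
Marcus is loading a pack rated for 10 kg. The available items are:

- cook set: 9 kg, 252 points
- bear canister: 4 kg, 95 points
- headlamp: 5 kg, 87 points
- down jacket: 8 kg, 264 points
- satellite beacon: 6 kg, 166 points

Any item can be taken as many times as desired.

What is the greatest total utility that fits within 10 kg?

264

Density check — down jacket 33.00, cook set 28.00, satellite beacon 27.67 are the best per kg.
Best packing: down jacket — 8 kg, 264 total.
No other feasible combination exceeds 264.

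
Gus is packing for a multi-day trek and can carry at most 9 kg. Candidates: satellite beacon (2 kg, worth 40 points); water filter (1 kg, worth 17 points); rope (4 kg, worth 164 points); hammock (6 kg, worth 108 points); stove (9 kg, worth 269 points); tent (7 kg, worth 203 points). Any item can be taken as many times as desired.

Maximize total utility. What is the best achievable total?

Taking water filter + 2×rope: 9 kg used, 345 in utility.

345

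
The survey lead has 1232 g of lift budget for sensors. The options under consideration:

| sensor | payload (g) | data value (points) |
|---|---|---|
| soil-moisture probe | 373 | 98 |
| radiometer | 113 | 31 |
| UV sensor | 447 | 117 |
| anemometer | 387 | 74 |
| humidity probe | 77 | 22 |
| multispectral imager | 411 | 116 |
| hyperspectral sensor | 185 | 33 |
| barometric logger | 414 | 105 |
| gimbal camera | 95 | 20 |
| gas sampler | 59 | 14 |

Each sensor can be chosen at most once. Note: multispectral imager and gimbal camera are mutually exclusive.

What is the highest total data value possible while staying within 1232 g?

331

Density check — humidity probe 0.29, multispectral imager 0.28, radiometer 0.27, soil-moisture probe 0.26 are the best per g.
Best packing: soil-moisture probe + UV sensor + multispectral imager — 1231 g, 331 total.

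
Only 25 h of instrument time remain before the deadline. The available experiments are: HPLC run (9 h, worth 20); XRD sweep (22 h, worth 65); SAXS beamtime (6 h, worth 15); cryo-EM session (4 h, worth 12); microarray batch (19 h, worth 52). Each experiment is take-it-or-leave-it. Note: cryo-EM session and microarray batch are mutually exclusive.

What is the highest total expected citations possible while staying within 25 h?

67

SAXS beamtime + microarray batch uses 25 of the 25 h and totals 67.
The closest alternative, XRD sweep, reaches only 65.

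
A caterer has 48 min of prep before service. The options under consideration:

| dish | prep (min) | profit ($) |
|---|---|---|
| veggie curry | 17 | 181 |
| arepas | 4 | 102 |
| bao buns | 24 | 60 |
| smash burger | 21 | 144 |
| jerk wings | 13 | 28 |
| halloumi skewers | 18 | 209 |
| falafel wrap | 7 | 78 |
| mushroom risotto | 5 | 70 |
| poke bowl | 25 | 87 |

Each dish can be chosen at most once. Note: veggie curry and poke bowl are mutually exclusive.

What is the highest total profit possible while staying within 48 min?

570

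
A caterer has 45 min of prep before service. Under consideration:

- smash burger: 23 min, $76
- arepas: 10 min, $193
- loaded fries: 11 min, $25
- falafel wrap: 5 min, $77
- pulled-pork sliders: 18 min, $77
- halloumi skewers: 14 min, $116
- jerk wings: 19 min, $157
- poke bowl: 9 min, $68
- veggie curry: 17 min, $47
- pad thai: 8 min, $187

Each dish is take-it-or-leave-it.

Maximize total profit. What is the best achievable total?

By profit per min: pad thai 23.38, arepas 19.30, falafel wrap 15.40 lead.
Taking the top-ratio dishes first gives arepas + falafel wrap + halloumi skewers + pad thai for 573 (37 min).
Dropping halloumi skewers frees 14 min; slotting in jerk wings (19 min) lifts the total to 614 at 42 min.
Next best is arepas + falafel wrap + halloumi skewers + pad thai at 573 (37 min) — short by 41.

614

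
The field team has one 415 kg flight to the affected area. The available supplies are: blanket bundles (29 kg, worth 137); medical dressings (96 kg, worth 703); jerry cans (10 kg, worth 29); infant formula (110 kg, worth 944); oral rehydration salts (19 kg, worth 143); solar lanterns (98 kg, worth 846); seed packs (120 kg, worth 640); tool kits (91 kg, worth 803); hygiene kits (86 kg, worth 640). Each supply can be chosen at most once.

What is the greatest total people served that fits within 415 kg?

Filling by ratio: jerry cans + infant formula + oral rehydration salts + solar lanterns + tool kits + hygiene kits for 3405, with 1 kg left unused.
Dropping jerry cans and hygiene kits frees 96 kg; slotting in medical dressings (96 kg) lifts the total to 3439 at 414 kg.

3439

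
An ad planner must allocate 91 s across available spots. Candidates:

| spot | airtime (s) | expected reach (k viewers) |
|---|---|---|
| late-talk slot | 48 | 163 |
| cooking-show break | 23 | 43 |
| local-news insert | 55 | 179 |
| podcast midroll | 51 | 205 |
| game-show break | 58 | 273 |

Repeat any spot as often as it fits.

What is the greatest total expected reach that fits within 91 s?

316

Cooking-show break + game-show break uses 81 of the 91 s and totals 316.
Nothing else within 91 s beats 316.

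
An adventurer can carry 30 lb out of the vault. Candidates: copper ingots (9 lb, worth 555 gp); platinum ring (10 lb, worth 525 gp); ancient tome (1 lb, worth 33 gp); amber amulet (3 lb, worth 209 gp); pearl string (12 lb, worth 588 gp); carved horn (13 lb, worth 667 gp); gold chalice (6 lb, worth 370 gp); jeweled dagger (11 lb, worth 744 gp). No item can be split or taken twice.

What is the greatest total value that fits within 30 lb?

Taking copper ingots + ancient tome + amber amulet + gold chalice + jeweled dagger: 30 lb used, 1911 in value.
The closest alternative, copper ingots + amber amulet + gold chalice + jeweled dagger, reaches only 1878.

1911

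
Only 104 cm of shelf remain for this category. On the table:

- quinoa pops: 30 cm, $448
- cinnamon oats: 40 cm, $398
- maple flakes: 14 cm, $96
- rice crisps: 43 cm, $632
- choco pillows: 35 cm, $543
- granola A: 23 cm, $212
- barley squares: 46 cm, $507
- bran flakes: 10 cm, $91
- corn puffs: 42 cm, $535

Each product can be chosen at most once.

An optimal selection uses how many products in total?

3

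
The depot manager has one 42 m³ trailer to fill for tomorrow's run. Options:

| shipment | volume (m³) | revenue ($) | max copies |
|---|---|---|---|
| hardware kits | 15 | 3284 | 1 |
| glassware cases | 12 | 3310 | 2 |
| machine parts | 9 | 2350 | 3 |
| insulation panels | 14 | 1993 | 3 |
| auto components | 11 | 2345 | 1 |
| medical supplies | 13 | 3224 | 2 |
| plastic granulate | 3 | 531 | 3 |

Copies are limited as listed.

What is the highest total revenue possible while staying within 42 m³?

11320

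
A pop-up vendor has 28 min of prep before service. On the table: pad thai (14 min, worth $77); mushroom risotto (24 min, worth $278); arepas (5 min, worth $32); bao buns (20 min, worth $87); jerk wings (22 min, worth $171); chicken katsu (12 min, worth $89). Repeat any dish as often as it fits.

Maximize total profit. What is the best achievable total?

Density check — mushroom risotto 11.58, jerk wings 7.77, chicken katsu 7.42, arepas 6.40 are the best per min.
The ratio ordering already packs tightly: mushroom risotto, 24 min, 278.
That's the maximum — no swap from here does better than 278.

278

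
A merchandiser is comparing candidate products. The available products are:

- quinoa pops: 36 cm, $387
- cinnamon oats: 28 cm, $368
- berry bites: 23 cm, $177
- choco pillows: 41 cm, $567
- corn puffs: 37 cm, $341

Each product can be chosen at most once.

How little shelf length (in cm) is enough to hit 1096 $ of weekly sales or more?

92

Need the lightest bundle worth ≥ 1096.
cinnamon oats + berry bites + choco pillows reaches 1112 using 92 cm.
Below 92 cm the best achievable stays under 1096.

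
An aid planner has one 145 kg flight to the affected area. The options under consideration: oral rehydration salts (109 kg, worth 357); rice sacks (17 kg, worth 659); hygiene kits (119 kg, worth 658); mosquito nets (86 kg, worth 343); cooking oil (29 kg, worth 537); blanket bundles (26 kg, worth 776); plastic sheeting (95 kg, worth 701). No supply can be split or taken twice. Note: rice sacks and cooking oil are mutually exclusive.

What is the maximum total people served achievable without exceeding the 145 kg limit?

Ranking by ratio (people served/kg): rice sacks 38.76, blanket bundles 29.85, cooking oil 18.52.
Best packing: rice sacks + blanket bundles + plastic sheeting — 138 kg, 2136 total.
An exhaustive check of the 128 subsets confirms 2136.

2136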